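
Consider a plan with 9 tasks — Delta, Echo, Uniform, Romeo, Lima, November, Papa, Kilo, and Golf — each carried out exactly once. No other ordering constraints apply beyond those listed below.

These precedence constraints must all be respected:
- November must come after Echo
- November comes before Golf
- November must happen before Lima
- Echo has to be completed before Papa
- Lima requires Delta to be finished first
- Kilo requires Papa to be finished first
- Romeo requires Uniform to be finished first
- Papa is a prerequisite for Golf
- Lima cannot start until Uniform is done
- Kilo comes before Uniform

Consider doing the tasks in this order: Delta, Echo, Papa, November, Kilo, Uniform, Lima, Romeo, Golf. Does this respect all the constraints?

Every stated constraint is respected: Delta sits at position 1, ahead of Lima at position 7, and each of the other listed pairs likewise has the predecessor earlier in the sequence.

Yes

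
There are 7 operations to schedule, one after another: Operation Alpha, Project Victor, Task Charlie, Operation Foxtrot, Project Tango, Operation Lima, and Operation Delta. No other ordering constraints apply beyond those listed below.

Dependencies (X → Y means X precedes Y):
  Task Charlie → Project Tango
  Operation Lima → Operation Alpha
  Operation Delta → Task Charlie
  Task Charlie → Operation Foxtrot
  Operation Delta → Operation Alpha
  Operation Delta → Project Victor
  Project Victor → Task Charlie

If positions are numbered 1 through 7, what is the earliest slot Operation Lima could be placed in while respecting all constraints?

Nothing is required before Operation Lima; it can be the very first operation.

1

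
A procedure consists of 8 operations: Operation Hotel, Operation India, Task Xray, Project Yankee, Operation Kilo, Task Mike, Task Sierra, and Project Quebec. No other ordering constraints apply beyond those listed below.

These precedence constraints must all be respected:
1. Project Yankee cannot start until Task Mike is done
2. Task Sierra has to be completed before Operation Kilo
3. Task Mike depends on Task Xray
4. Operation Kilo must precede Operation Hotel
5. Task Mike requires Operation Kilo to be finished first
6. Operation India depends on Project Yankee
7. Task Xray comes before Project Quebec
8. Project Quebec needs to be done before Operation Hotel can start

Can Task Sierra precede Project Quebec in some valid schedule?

The constraints leave Task Sierra and Project Quebec unordered relative to each other; nothing requires Project Quebec earlier.
So a valid ordering placing Task Sierra earlier than Project Quebec exists.

Yes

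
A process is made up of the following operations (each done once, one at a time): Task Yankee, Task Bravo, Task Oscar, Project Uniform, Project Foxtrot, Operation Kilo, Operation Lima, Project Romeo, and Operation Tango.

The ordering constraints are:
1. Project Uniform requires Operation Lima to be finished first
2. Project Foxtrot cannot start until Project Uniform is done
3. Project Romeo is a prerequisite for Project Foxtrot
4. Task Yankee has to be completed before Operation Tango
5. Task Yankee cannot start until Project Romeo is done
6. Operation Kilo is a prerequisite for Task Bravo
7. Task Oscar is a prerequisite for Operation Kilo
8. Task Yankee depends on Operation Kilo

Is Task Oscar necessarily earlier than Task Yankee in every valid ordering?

Chaining the stated constraints: Task Oscar → Operation Kilo → Task Yankee.
So Task Oscar must precede Task Yankee in any valid ordering.

Yes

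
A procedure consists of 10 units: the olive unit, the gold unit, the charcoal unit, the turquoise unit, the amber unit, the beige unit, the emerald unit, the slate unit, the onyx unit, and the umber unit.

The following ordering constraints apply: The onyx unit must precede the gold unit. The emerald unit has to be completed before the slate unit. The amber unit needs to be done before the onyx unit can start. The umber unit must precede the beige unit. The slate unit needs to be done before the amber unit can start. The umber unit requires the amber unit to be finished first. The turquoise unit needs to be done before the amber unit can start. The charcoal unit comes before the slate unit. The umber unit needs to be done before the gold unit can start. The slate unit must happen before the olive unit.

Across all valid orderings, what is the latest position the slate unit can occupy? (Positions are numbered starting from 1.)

The units that are forced after the slate unit, directly or by a chain of constraints, are the olive unit, the gold unit, the amber unit, the beige unit, the onyx unit, the umber unit. That's 6 units.
So at least 6 units follow the slate unit, putting the slate unit no later than position 4. That position is achievable by scheduling everything else first.

4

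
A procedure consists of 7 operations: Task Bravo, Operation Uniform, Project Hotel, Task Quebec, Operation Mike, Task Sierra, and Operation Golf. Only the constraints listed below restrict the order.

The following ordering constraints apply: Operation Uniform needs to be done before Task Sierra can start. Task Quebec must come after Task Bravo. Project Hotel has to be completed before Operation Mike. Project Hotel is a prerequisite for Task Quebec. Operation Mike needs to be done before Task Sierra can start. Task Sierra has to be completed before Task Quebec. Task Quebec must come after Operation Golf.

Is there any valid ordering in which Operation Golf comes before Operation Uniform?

Yes

No chain of constraints runs from Operation Uniform to Operation Golf, so Operation Uniform is not required to come first.
So a valid ordering placing Operation Golf earlier than Operation Uniform exists.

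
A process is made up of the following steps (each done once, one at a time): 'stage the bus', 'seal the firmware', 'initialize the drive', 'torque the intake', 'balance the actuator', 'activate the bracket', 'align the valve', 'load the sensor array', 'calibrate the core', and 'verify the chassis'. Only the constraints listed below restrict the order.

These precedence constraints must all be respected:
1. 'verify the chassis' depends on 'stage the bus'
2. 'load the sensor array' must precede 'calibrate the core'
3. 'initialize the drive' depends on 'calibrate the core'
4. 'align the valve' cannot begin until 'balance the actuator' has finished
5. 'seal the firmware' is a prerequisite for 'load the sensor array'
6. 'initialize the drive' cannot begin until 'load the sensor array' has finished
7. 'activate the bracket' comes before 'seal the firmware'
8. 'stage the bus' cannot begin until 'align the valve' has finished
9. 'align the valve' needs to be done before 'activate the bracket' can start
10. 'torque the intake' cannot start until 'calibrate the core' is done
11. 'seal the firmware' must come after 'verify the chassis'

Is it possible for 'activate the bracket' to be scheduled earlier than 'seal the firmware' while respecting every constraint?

'activate the bracket' is actually forced before 'seal the firmware' by the constraints, so certainly some valid ordering has 'activate the bracket' first.

Yes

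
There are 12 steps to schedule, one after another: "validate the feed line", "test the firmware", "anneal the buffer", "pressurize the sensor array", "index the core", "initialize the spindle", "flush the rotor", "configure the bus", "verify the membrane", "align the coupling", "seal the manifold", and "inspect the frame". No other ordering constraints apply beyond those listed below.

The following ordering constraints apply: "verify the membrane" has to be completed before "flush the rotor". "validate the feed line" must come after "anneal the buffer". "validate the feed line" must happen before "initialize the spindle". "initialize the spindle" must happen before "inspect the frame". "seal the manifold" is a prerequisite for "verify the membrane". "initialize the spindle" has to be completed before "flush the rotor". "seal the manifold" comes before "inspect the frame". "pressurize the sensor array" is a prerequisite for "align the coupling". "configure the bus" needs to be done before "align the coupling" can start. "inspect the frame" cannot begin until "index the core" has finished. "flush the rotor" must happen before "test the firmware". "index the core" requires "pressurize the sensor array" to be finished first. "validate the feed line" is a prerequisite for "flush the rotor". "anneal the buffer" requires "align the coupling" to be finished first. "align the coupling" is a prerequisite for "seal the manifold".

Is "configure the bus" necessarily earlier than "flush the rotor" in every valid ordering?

Yes

Following the dependencies: "configure the bus" → "align the coupling" → "anneal the buffer" → "validate the feed line" → "flush the rotor".
Hence "configure the bus" necessarily comes before "flush the rotor".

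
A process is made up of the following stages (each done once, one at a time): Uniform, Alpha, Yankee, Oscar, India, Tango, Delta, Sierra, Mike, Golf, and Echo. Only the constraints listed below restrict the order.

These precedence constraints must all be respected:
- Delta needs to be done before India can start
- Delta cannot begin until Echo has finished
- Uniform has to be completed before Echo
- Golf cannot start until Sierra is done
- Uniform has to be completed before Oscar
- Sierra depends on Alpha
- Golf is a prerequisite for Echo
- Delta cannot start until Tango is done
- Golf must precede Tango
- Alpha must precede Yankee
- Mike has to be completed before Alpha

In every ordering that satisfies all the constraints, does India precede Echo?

There is a chain Echo → Delta → India, which puts Echo before India.
So India does not have to come before Echo — it cannot.

No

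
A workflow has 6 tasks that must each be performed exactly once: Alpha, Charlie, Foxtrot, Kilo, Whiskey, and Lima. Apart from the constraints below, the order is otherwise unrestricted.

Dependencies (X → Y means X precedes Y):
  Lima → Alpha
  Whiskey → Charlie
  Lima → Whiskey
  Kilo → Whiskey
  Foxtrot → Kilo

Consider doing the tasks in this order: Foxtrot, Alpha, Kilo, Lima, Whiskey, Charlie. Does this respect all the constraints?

Here Lima comes after Alpha.
Since Lima is required before Alpha, the ordering is invalid.

No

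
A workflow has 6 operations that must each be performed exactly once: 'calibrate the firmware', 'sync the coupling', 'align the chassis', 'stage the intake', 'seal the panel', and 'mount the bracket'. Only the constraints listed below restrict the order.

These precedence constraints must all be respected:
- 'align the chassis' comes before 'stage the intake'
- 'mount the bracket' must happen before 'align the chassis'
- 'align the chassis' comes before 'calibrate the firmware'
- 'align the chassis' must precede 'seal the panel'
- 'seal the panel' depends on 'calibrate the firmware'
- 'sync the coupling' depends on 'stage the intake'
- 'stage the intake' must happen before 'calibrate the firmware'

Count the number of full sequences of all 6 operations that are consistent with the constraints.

'mount the bracket' is the only operation with nothing required before it, so every ordering starts there.
Enumerating by repeatedly choosing an available operation (one whose prerequisites are all placed) gives 3 distinct complete orderings.

3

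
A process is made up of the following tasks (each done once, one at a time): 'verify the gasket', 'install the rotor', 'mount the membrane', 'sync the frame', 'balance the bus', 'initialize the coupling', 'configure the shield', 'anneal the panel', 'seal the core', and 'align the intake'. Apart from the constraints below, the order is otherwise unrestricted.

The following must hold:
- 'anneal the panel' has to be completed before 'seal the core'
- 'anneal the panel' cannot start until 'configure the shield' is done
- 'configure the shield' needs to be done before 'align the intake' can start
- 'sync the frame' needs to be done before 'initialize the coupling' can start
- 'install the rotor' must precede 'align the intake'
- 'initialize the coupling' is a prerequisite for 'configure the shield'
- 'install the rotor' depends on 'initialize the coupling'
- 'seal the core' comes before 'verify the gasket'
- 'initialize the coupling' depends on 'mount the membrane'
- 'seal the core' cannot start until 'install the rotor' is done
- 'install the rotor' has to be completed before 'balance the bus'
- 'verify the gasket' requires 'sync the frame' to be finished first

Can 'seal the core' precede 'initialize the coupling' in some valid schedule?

The constraints give a chain 'initialize the coupling' → 'install the rotor' → 'seal the core', which forces 'initialize the coupling' before 'seal the core'.
Hence 'seal the core' can never be scheduled before 'initialize the coupling'.

No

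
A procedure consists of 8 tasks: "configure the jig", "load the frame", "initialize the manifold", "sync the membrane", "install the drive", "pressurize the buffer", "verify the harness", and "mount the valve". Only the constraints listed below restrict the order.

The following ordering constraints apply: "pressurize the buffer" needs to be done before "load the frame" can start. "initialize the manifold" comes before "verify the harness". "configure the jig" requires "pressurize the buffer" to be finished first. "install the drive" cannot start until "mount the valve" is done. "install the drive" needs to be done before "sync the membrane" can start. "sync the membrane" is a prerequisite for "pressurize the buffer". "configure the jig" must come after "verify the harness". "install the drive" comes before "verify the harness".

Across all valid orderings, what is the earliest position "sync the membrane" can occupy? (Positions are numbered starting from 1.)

3

The tasks that are forced before "sync the membrane", directly or transitively, are "install the drive", "mount the valve". That's 2 tasks.
With 2 mandatory predecessors, the earliest "sync the membrane" can sit is position 2+1 = 3, and placing just those 2 first achieves it.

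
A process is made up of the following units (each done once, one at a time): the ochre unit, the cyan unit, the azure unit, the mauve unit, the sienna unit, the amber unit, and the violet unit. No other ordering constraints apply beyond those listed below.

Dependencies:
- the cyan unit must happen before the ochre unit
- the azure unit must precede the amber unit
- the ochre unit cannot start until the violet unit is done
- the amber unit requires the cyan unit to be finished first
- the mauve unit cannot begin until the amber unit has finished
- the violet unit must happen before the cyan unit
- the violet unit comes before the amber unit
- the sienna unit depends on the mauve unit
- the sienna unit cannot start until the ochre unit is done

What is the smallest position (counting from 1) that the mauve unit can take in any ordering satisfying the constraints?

The units that are forced before the mauve unit, directly or transitively, are the cyan unit, the azure unit, the amber unit, the violet unit. That's 4 units.
So at minimum 4 units come before the mauve unit, putting the mauve unit no earlier than position 5. That position is achievable by scheduling exactly those predecessors first.

5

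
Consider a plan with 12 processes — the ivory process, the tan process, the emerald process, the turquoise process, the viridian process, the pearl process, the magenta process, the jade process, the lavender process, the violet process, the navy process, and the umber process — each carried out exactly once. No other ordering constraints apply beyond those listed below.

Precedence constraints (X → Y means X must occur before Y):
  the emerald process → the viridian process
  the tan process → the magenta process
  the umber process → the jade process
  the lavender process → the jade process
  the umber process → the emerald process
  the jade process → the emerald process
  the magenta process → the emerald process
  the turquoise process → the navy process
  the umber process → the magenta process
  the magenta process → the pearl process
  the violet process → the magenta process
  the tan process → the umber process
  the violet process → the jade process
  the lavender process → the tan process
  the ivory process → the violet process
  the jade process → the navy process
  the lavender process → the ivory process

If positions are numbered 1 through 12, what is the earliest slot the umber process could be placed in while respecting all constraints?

Working backwards through the constraints from the umber process, its full set of required predecessors is the tan process, the lavender process — 2 of them.
With 2 mandatory predecessors, the earliest the umber process can sit is position 2+1 = 3, and placing just those 2 first achieves it.

3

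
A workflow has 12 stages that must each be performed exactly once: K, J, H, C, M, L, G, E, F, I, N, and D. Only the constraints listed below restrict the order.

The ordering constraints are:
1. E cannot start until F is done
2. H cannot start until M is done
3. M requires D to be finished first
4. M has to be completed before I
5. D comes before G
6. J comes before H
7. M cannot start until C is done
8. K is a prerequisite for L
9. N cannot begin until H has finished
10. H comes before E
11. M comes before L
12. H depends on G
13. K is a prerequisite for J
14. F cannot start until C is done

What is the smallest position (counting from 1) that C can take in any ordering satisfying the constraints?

1

Nothing is required before C; it can be the very first stage.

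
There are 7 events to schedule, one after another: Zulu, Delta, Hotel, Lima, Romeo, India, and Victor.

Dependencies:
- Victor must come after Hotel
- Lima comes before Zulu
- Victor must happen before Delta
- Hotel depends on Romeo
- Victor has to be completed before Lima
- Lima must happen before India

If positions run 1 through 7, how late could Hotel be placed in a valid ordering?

The events that are forced after Hotel, directly or by a chain of constraints, are Zulu, Delta, Lima, India, Victor. That's 5 events.
With 5 mandatory successors out of 7 events total, the latest slot for Hotel is 7−5 = 2, and it's reachable by doing all non-successors before Hotel.

2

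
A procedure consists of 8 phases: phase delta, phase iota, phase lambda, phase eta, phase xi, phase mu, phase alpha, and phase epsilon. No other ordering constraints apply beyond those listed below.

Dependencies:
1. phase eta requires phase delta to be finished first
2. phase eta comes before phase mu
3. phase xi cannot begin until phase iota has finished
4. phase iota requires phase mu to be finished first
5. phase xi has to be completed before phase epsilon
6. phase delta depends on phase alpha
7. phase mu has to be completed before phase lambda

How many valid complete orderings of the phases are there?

Only phase alpha has no prerequisites, so it must go first.
Enumerating by repeatedly choosing an available phase (one whose prerequisites are all placed) gives 4 distinct complete orderings.

4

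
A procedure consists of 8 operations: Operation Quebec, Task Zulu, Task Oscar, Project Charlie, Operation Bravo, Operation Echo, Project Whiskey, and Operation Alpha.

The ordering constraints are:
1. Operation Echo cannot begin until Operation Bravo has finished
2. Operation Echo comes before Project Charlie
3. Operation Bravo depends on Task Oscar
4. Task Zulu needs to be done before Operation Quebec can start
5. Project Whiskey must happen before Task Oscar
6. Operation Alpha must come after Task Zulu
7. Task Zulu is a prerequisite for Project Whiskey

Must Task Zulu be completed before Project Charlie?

Yes

There is a constraint chain Task Zulu → Project Whiskey → Task Oscar → Operation Bravo → Operation Echo → Project Charlie.
That forces Task Zulu before Project Charlie in every valid schedule.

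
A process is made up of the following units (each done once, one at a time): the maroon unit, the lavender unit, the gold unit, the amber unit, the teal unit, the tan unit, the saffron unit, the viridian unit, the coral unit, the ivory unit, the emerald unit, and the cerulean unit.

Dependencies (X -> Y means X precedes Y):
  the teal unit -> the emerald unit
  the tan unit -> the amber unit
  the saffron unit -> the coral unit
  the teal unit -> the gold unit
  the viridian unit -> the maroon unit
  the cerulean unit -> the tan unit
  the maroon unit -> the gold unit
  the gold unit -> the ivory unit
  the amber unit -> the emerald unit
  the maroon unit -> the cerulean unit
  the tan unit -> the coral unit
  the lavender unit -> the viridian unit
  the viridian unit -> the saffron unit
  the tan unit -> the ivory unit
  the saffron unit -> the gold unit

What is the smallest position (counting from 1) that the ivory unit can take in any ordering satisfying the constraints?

Every unit that must precede the ivory unit has to come before it. Tracing all chains that end at the ivory unit, those units are: the maroon unit, the lavender unit, the gold unit, the teal unit, the tan unit, the saffron unit, the viridian unit, the cerulean unit — 8 in total.
With 8 mandatory predecessors, the earliest the ivory unit can sit is position 8+1 = 9, and placing just those 8 first achieves it.

9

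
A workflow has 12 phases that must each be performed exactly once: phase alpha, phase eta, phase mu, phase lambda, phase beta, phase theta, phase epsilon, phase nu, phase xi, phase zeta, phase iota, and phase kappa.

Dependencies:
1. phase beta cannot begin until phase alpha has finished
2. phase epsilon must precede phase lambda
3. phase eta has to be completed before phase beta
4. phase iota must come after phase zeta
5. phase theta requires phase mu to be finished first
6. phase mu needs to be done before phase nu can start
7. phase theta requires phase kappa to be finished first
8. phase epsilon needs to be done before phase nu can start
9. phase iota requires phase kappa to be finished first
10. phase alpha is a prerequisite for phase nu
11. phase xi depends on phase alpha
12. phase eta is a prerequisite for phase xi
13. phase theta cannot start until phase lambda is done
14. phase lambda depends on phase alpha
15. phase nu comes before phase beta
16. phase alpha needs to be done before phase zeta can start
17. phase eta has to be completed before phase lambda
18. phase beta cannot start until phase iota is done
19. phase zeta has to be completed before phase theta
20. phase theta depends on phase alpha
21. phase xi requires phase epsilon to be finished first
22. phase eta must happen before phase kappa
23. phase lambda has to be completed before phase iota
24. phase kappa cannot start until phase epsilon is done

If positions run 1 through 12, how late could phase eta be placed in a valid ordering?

6

The phases that are forced after phase eta, directly or by a chain of constraints, are phase lambda, phase beta, phase theta, phase xi, phase iota, phase kappa. That's 6 phases.
So at least 6 phases follow phase eta, putting phase eta no later than position 6. That position is achievable by scheduling everything else first.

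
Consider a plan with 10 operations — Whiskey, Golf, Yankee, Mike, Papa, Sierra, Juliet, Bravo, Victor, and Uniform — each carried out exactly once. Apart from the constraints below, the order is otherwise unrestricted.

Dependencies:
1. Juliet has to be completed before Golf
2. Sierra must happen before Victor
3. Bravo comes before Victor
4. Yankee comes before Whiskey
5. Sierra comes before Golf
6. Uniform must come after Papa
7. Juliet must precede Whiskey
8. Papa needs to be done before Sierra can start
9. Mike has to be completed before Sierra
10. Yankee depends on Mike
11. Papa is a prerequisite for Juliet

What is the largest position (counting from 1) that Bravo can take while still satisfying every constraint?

9

The only operation forced after Bravo (directly or by a chain) is Victor.
So at least 1 operation follows Bravo, putting Bravo no later than position 9. That position is achievable by scheduling everything else first.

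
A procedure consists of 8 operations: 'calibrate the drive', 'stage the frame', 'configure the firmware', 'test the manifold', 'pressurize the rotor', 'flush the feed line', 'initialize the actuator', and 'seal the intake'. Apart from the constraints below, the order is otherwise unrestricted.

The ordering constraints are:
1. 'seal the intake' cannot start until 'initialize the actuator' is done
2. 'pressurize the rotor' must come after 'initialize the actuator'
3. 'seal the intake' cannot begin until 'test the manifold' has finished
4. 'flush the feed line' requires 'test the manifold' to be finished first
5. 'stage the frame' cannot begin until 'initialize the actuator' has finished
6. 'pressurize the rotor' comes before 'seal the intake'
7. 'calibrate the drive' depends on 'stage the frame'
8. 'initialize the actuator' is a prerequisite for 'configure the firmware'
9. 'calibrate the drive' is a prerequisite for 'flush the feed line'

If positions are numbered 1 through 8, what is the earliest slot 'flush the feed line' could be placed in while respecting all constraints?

Every operation that must precede 'flush the feed line' has to come before it. Tracing all chains that end at 'flush the feed line', those operations are: 'calibrate the drive', 'stage the frame', 'test the manifold', 'initialize the actuator' — 4 in total.
So at minimum 4 operations come before 'flush the feed line', putting 'flush the feed line' no earlier than position 5. That position is achievable by scheduling exactly those predecessors first.

5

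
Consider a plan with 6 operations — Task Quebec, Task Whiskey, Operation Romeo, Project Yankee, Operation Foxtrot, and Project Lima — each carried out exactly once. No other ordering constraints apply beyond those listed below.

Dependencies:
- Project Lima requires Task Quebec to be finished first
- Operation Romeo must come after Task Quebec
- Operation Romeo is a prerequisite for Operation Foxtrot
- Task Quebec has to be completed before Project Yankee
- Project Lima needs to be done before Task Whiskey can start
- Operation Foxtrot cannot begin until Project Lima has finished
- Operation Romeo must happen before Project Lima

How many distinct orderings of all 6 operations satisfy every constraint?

Only Task Quebec has no prerequisites, so it must go first.
Systematically extending each partial ordering one operation at a time and counting, there are 10 complete orderings.

10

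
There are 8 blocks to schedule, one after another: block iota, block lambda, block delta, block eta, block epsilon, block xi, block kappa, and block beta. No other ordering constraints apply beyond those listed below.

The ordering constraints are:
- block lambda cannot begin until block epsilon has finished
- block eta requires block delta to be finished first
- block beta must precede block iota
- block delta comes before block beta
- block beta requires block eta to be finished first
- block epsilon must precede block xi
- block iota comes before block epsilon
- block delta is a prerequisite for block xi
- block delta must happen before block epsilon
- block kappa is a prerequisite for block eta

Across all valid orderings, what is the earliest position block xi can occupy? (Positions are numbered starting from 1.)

7

The blocks that are forced before block xi, directly or transitively, are block iota, block delta, block eta, block epsilon, block kappa, block beta. That's 6 blocks.
So at minimum 6 blocks come before block xi, putting block xi no earlier than position 7. That position is achievable by scheduling exactly those predecessors first.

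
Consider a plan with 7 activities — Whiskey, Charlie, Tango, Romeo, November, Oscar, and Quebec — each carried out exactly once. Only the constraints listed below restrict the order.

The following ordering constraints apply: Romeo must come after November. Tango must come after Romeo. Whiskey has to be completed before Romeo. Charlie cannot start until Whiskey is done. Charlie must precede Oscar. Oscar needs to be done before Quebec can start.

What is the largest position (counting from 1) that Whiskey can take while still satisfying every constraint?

The activities that are forced after Whiskey, directly or by a chain of constraints, are Charlie, Tango, Romeo, Oscar, Quebec. That's 5 activities.
With 5 mandatory successors out of 7 activities total, the latest slot for Whiskey is 7−5 = 2, and it's reachable by doing all non-successors before Whiskey.

2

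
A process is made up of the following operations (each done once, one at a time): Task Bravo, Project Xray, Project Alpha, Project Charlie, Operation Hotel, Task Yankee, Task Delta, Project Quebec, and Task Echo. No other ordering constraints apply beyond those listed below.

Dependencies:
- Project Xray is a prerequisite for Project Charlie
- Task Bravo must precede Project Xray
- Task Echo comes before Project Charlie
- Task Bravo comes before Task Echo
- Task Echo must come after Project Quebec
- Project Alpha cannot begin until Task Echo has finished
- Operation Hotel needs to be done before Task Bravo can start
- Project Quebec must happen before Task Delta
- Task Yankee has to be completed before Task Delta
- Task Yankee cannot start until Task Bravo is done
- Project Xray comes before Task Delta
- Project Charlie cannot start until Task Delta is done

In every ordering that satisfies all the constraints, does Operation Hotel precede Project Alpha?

Tracing the constraints gives a chain: Operation Hotel → Task Bravo → Task Echo → Project Alpha.
So Operation Hotel must precede Project Alpha in any valid ordering.

Yes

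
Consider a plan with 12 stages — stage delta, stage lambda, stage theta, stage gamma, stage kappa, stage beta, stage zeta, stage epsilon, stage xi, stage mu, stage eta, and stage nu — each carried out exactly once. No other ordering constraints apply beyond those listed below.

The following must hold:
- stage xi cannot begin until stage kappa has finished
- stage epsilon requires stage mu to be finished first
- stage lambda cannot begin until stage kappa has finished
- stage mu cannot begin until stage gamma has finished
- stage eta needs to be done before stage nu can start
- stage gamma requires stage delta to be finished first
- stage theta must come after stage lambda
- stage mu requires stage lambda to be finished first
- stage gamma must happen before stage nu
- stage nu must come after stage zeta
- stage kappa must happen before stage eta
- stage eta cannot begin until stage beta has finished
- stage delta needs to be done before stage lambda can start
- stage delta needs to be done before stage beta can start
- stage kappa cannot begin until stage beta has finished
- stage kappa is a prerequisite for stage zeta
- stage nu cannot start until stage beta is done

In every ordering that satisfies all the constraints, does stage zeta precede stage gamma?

No chain of constraints connects stage zeta to stage gamma in either direction.
So stage zeta can come before stage gamma or after — it is not forced.

No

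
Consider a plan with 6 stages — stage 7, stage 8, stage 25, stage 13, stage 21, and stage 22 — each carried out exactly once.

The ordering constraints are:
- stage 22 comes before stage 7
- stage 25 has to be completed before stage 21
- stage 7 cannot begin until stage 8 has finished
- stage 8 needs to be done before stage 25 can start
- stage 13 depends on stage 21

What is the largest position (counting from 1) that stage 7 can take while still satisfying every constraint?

Stage 7 has no required successors, so nothing stops it from going last (position 6).

6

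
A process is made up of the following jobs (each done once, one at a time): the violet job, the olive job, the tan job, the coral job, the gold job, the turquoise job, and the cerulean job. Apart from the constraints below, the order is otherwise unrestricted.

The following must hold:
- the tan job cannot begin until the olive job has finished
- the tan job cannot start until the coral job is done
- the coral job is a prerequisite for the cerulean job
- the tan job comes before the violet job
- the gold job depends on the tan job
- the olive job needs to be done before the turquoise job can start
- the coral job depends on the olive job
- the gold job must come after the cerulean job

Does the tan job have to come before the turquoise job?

Nothing in the constraints links the tan job and the turquoise job; they are unordered relative to each other.
So the tan job can come before the turquoise job or after — it is not forced.

No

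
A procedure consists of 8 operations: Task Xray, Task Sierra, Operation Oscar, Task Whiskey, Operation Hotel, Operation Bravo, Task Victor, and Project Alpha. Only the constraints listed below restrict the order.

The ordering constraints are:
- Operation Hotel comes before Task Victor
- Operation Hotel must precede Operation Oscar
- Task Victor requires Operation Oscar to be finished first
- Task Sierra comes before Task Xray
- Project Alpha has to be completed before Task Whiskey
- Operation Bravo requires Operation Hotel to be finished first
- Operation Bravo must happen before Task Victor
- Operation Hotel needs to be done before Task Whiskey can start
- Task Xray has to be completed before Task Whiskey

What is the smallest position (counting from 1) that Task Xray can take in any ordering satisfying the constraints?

2

Working backwards through the constraints from Task Xray, its only required predecessor is Task Sierra.
So at minimum 1 operation comes before Task Xray, putting Task Xray no earlier than position 2. That position is achievable by scheduling exactly that predecessor first.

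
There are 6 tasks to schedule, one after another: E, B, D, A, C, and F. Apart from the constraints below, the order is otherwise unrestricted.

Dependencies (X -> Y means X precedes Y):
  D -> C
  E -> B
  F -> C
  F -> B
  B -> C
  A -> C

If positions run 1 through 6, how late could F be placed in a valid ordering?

4

Following every chain forward from F, the tasks that must come later are B, C — 2 of them.
So at least 2 tasks follow F, putting F no later than position 4. That position is achievable by scheduling everything else first.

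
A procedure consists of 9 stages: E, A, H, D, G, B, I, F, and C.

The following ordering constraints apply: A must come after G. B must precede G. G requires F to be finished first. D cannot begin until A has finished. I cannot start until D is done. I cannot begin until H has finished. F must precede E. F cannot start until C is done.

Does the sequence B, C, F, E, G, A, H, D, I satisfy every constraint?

Going through the constraints one by one, each required predecessor appears earlier in the sequence than its dependent — e.g. B (position 1) is before G (position 5), as required.

Yes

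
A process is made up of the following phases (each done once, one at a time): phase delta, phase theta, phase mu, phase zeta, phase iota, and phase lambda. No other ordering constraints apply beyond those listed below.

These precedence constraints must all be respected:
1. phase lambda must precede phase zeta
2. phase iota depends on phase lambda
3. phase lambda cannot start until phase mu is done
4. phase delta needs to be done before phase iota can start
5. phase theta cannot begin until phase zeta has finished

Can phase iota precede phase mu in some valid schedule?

No

There is a dependency chain phase mu → phase lambda → phase iota, so phase iota always comes after phase mu.
So no valid ordering can have phase iota before phase mu.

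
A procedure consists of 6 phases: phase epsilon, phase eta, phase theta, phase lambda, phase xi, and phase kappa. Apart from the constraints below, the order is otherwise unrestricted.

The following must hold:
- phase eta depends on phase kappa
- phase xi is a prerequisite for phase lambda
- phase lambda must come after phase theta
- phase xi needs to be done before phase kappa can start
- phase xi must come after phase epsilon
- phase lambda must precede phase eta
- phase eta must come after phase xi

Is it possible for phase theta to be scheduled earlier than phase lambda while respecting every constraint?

Every valid ordering already has phase theta before phase lambda (the constraints require it), so in particular at least one does.

Yes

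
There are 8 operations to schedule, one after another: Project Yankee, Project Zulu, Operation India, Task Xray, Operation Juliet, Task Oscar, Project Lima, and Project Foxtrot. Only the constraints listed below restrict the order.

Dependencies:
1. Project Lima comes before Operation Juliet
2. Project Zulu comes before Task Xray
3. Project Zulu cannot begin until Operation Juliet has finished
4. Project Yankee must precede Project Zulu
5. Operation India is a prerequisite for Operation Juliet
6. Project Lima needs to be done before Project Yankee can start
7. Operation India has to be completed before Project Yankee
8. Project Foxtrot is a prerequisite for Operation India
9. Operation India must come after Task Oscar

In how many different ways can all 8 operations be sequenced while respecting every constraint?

3 operations have no prerequisites (Task Oscar, Project Lima, Project Foxtrot), so any of them could come first.
Systematically extending each partial ordering one operation at a time and counting, there are 16 complete orderings.

16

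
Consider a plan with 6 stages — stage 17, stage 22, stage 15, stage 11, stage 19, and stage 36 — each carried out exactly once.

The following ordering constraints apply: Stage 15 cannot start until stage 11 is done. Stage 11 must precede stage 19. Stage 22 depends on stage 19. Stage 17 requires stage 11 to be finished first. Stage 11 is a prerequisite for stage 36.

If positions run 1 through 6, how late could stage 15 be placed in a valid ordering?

No constraint forces any stage after stage 15, so it can be placed last, in position 6.

6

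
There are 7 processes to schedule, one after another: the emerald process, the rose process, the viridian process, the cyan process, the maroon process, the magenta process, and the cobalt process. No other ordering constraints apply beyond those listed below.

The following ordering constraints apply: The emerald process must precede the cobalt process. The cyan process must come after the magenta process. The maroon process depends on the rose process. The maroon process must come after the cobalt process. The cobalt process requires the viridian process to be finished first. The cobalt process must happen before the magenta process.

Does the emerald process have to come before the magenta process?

Yes

There is a constraint chain the emerald process → the cobalt process → the magenta process.
So the emerald process must precede the magenta process in any valid ordering.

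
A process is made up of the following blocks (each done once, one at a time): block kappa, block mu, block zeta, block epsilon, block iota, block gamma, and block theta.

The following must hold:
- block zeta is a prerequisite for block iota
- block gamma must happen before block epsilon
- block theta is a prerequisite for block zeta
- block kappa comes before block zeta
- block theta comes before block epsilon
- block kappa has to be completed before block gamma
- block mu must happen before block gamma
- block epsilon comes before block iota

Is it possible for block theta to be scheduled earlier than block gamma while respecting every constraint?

No chain of constraints runs from block gamma to block theta, so block gamma is not required to come first.
So a valid ordering placing block theta earlier than block gamma exists.

Yes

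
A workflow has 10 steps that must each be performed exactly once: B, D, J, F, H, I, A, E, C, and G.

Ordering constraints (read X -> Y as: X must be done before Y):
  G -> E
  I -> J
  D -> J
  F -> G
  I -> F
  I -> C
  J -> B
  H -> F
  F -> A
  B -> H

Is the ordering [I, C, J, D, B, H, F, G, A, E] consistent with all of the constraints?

In the proposed order, J appears before D.
That contradicts the constraint that D must precede J.

No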